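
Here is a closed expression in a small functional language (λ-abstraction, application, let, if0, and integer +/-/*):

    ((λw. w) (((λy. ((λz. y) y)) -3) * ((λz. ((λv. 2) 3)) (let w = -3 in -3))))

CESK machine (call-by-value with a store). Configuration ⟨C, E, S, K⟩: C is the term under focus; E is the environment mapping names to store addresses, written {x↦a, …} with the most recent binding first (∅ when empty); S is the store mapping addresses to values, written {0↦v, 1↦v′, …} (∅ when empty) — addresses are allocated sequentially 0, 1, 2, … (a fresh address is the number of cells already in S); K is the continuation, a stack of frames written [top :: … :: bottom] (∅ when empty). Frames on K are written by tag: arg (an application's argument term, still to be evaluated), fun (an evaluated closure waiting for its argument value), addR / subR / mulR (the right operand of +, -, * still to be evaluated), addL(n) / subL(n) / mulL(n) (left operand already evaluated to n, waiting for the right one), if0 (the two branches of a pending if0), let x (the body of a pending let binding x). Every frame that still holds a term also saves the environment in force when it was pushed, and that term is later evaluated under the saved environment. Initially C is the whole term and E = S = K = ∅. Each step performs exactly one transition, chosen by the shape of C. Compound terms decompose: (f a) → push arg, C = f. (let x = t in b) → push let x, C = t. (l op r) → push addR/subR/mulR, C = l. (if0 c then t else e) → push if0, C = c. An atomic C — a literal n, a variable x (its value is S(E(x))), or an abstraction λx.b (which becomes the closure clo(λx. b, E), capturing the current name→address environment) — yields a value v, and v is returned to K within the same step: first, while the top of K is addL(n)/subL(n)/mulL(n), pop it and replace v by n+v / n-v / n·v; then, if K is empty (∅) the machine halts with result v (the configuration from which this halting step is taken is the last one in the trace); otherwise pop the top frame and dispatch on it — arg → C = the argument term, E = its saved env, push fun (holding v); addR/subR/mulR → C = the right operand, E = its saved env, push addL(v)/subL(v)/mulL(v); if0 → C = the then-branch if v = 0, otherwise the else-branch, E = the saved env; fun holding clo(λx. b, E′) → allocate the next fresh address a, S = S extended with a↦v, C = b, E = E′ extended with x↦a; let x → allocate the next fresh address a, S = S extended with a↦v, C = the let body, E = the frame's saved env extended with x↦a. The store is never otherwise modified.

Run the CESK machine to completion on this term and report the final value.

Answer: -6

Derivation:
t=0: [C=((λw. w) (((λy. ((λz. y) y)) -3) * ((λz. ((λv. 2) 3)) (let w = -3 in -3)))) | E=∅ | S=∅ | K=∅]
t=1: [C=(λw. w) | E=∅ | S=∅ | K=[arg]]
t=2: [C=(((λy. ((λz. y) y)) -3) * ((λz. ((λv. 2) 3)) (let w = -3 in -3))) | E=∅ | S=∅ | K=[fun]]
t=3: [C=((λy. ((λz. y) y)) -3) | E=∅ | S=∅ | K=[mulR :: fun]]
t=4: [C=(λy. ((λz. y) y)) | E=∅ | S=∅ | K=[arg :: mulR :: fun]]
t=5: [C=-3 | E=∅ | S=∅ | K=[fun :: mulR :: fun]]
t=6: [C=((λz. y) y) | E={y↦0} | S={0↦-3} | K=[mulR :: fun]]
t=7: [C=(λz. y) | E={y↦0} | S={0↦-3} | K=[arg :: mulR :: fun]]
t=8: [C=y | E={y↦0} | S={0↦-3} | K=[fun :: mulR :: fun]]
t=9: [C=y | E={z↦1, y↦0} | S={0↦-3, 1↦-3} | K=[mulR :: fun]]
t=10: [C=((λz. ((λv. 2) 3)) (let w = -3 in -3)) | E=∅ | S={0↦-3, 1↦-3} | K=[mulL(-3) :: fun]]
t=11: [C=(λz. ((λv. 2) 3)) | E=∅ | S={0↦-3, 1↦-3} | K=[arg :: mulL(-3) :: fun]]
t=12: [C=(let w = -3 in -3) | E=∅ | S={0↦-3, 1↦-3} | K=[fun :: mulL(-3) :: fun]]
t=13: [C=-3 | E=∅ | S={0↦-3, 1↦-3} | K=[let w :: fun :: mulL(-3) :: fun]]
t=14: [C=-3 | E={w↦2} | S={0↦-3, 1↦-3, 2↦-3} | K=[fun :: mulL(-3) :: fun]]
t=15: [C=((λv. 2) 3) | E={z↦3} | S={0↦-3, 1↦-3, 2↦-3, 3↦-3} | K=[mulL(-3) :: fun]]
t=16: [C=(λv. 2) | E={z↦3} | S={0↦-3, 1↦-3, 2↦-3, 3↦-3} | K=[arg :: mulL(-3) :: fun]]
t=17: [C=3 | E={z↦3} | S={0↦-3, 1↦-3, 2↦-3, 3↦-3} | K=[fun :: mulL(-3) :: fun]]
t=18: [C=2 | E={v↦4, z↦3} | S={0↦-3, 1↦-3, 2↦-3, 3↦-3, 4↦3} | K=[mulL(-3) :: fun]]
t=19: [C=w | E={w↦5} | S={0↦-3, 1↦-3, 2↦-3, 3↦-3, 4↦3, 5↦-6} | K=∅]
→ final value -6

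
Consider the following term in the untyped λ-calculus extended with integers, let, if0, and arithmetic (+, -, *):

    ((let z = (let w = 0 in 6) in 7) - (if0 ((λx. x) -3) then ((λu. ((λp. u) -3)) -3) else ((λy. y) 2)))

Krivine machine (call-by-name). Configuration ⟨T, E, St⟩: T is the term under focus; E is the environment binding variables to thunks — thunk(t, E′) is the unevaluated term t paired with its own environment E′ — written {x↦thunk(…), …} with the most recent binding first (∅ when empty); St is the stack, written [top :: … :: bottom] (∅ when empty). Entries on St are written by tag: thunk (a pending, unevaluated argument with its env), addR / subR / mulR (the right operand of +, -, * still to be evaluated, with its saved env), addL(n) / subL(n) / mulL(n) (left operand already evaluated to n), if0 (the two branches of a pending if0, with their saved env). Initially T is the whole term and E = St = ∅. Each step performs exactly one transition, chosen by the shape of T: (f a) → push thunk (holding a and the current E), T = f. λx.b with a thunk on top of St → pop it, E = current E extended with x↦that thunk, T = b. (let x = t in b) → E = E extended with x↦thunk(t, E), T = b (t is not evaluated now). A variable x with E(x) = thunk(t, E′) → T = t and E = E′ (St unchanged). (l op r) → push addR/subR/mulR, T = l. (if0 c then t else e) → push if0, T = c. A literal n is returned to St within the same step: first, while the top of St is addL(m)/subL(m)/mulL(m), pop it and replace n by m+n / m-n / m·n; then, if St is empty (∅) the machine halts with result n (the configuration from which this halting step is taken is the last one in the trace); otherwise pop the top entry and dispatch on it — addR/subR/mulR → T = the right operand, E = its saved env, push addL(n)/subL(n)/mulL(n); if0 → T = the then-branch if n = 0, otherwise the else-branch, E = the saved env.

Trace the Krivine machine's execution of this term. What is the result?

t=0: [T=((let z = (let w = 0 in 6) in 7) - (if0 ((λx. x) -3) then ((λu. ((λp. u) -3)) -3) else ((λy. y) 2))) | E=∅ | St=∅]
t=1: [T=(let z = (let w = 0 in 6) in 7) | E=∅ | St=[subR]]
t=2: [T=7 | E={z↦thunk((let w = 0 in 6), ∅)} | St=[subR]]
t=3: [T=(if0 ((λx. x) -3) then ((λu. ((λp. u) -3)) -3) else ((λy. y) 2)) | E=∅ | St=[subL(7)]]
t=4: [T=((λx. x) -3) | E=∅ | St=[if0 :: subL(7)]]
t=5: [T=(λx. x) | E=∅ | St=[thunk :: if0 :: subL(7)]]
t=6: [T=x | E={x↦thunk(-3, ∅)} | St=[if0 :: subL(7)]]
t=7: [T=-3 | E=∅ | St=[if0 :: subL(7)]]
t=8: [T=((λy. y) 2) | E=∅ | St=[subL(7)]]
t=9: [T=(λy. y) | E=∅ | St=[thunk :: subL(7)]]
t=10: [T=y | E={y↦thunk(2, ∅)} | St=[subL(7)]]
t=11: [T=2 | E=∅ | St=[subL(7)]]
→ final value 5

Answer: 5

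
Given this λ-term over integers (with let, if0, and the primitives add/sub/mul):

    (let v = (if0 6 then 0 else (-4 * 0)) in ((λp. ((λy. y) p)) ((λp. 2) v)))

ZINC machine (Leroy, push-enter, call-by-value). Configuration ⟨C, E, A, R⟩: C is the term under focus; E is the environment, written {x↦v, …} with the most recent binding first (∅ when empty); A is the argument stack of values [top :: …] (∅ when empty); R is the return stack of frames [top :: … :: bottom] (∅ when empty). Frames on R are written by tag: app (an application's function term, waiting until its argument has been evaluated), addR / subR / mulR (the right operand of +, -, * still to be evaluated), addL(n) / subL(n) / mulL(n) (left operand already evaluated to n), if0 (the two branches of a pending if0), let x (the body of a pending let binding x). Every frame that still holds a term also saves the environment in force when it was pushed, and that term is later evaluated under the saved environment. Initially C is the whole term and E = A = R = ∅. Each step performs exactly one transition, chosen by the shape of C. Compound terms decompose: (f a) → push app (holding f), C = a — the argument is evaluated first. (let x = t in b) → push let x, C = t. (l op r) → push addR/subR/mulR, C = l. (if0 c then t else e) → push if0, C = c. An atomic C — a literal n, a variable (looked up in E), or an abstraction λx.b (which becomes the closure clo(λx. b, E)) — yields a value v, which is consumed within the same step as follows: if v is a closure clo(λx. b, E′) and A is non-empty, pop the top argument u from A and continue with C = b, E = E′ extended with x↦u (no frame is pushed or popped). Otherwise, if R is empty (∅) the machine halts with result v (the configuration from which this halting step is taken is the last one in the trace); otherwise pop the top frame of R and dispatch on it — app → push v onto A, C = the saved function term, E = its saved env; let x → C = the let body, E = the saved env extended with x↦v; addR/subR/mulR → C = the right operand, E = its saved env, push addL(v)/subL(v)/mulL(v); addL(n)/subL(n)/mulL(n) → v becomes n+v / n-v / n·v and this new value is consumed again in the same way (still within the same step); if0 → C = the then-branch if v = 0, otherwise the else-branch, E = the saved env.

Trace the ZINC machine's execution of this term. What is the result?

0. [C=(let v = (if0 6 then 0 else (-4 * 0)) in ((λp. ((λy. y) p)) ((λp. 2) v))) | E=∅ | A=∅ | R=∅]
1. [C=(if0 6 then 0 else (-4 * 0)) | E=∅ | A=∅ | R=[let v]]
2. [C=6 | E=∅ | A=∅ | R=[if0 :: let v]]
3. [C=(-4 * 0) | E=∅ | A=∅ | R=[let v]]
4. [C=-4 | E=∅ | A=∅ | R=[mulR :: let v]]
5. [C=0 | E=∅ | A=∅ | R=[mulL(-4) :: let v]]
6. [C=((λp. ((λy. y) p)) ((λp. 2) v)) | E={v↦0} | A=∅ | R=∅]
7. [C=((λp. 2) v) | E={v↦0} | A=∅ | R=[app]]
8. [C=v | E={v↦0} | A=∅ | R=[app :: app]]
9. [C=(λp. 2) | E={v↦0} | A=[0] | R=[app]]
10. [C=2 | E={p↦0, v↦0} | A=∅ | R=[app]]
11. [C=(λp. ((λy. y) p)) | E={v↦0} | A=[2] | R=∅]
12. [C=((λy. y) p) | E={p↦2, v↦0} | A=∅ | R=∅]
13. [C=p | E={p↦2, v↦0} | A=∅ | R=[app]]
14. [C=(λy. y) | E={p↦2, v↦0} | A=[2] | R=∅]
15. [C=y | E={y↦2, p↦2, v↦0} | A=∅ | R=∅]
→ final value 2

Answer: 2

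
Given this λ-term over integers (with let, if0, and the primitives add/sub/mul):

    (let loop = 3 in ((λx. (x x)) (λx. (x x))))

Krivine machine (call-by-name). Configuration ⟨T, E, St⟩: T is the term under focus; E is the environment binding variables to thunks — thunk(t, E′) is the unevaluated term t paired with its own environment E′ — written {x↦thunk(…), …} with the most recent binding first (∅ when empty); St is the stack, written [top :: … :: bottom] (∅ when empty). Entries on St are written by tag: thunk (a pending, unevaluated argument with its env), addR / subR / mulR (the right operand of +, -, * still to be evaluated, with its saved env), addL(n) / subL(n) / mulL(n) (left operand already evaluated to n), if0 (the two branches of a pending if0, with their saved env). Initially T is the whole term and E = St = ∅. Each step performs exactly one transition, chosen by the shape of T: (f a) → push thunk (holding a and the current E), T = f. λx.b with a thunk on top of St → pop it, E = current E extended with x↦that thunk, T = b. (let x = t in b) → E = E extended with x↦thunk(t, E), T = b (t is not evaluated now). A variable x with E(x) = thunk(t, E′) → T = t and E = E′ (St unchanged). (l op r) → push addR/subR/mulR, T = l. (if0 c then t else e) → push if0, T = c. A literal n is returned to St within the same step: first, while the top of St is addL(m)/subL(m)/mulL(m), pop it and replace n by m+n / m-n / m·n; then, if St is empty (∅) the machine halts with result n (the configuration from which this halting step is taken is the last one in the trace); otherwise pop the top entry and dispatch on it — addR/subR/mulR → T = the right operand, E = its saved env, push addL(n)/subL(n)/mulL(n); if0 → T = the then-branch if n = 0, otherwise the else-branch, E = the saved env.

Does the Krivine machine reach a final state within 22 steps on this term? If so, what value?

Answer: DIVERGES (no final state within 22 steps)

Execution trace:
t=0: [T=(let loop = 3 in ((λx. (x x)) (λx. (x x)))) | E=∅ | St=∅]
t=1: [T=((λx. (x x)) (λx. (x x))) | E={loop↦thunk(3, ∅)} | St=∅]
t=2: [T=(λx. (x x)) | E={loop↦thunk(3, ∅)} | St=[thunk]]
t=3: [T=(x x) | E={x↦thunk((λx. (x x)), {loop↦thunk(3, ∅)}), loop↦thunk(3, ∅)} | St=∅]
t=4: [T=x | E={x↦thunk((λx. (x x)), {loop↦thunk(3, ∅)}), loop↦thunk(3, ∅)} | St=[thunk]]
t=5: [T=(λx. (x x)) | E={loop↦thunk(3, ∅)} | St=[thunk]]
t=6: [T=(x x) | E={x↦thunk(x, {x↦thunk((λx. (x x)), {loop↦thunk(3, ∅)}), loop↦thunk(3, ∅)}), loop↦thunk(3, ∅)} | St=∅]
t=7: [T=x | E={x↦thunk(x, {x↦thunk((λx. (x x)), {loop↦thunk(3, ∅)}), loop↦thunk(3, ∅)}), loop↦thunk(3, ∅)} | St=[thunk]]
t=8: [T=x | E={x↦thunk((λx. (x x)), {loop↦thunk(3, ∅)}), loop↦thunk(3, ∅)} | St=[thunk]]
t=9: [T=(λx. (x x)) | E={loop↦thunk(3, ∅)} | St=[thunk]]
t=10: [T=(x x) | E={x↦thunk(x, {x↦thunk(x, {x↦thunk((λx. (x x)), {loop↦thunk(3, ∅)}), loop↦thunk(3, ∅)}), loop↦thunk(3, ∅)}), loop↦thunk(3, ∅)} | St=∅]
t=11: [T=x | E={x↦thunk(x, {x↦thunk(x, {x↦thunk((λx. (x x)), {loop↦thunk(3, ∅)}), loop↦thunk(3, ∅)}), loop↦thunk(3, ∅)}), loop↦thunk(3, ∅)} | St=[thunk]]
t=12: [T=x | E={x↦thunk(x, {x↦thunk((λx. (x x)), {loop↦thunk(3, ∅)}), loop↦thunk(3, ∅)}), loop↦thunk(3, ∅)} | St=[thunk]]
t=13: [T=x | E={x↦thunk((λx. (x x)), {loop↦thunk(3, ∅)}), loop↦thunk(3, ∅)} | St=[thunk]]
t=14: [T=(λx. (x x)) | E={loop↦thunk(3, ∅)} | St=[thunk]]
t=15: [T=(x x) | E={x↦thunk(x, {x↦thunk(x, {x↦thunk(x, {x↦thunk((λx. (x x)), {loop↦thunk(3, ∅)}), loop↦thunk(3, ∅)}), loop↦thunk(3, ∅)}), loop↦thunk(3, ∅)}), loop↦thunk(3, ∅)} | St=∅]
t=16: [T=x | E={x↦thunk(x, {x↦thunk(x, {x↦thunk(x, {x↦thunk((λx. (x x)), {loop↦thunk(3, ∅)}), loop↦thunk(3, ∅)}), loop↦thunk(3, ∅)}), loop↦thunk(3, ∅)}), loop↦thunk(3, ∅)} | St=[thunk]]
t=17: [T=x | E={x↦thunk(x, {x↦thunk(x, {x↦thunk((λx. (x x)), {loop↦thunk(3, ∅)}), loop↦thunk(3, ∅)}), loop↦thunk(3, ∅)}), loop↦thunk(3, ∅)} | St=[thunk]]
t=18: [T=x | E={x↦thunk(x, {x↦thunk((λx. (x x)), {loop↦thunk(3, ∅)}), loop↦thunk(3, ∅)}), loop↦thunk(3, ∅)} | St=[thunk]]
t=19: [T=x | E={x↦thunk((λx. (x x)), {loop↦thunk(3, ∅)}), loop↦thunk(3, ∅)} | St=[thunk]]
t=20: [T=(λx. (x x)) | E={loop↦thunk(3, ∅)} | St=[thunk]]
t=21: [T=(x x) | E={x↦thunk(x, {x↦thunk(x, {x↦thunk(x, {x↦thunk(x, {x↦thunk((λx. (x x)), {loop↦thunk(3, ∅)}), loop↦thunk(3, ∅)}), loop↦thunk(3, ∅)}), loop↦thunk(3, ∅)}), loop↦thunk(3, ∅)}), loop↦thunk(3, ∅)} | St=∅]
t=22: [T=x | E={x↦thunk(x, {x↦thunk(x, {x↦thunk(x, {x↦thunk(x, {x↦thunk((λx. (x x)), {loop↦thunk(3, ∅)}), loop↦thunk(3, ∅)}), loop↦thunk(3, ∅)}), loop↦thunk(3, ∅)}), loop↦thunk(3, ∅)}), loop↦thunk(3, ∅)} | St=[thunk]]
→ 22 transitions taken and the configuration is still not final: no result within 22 steps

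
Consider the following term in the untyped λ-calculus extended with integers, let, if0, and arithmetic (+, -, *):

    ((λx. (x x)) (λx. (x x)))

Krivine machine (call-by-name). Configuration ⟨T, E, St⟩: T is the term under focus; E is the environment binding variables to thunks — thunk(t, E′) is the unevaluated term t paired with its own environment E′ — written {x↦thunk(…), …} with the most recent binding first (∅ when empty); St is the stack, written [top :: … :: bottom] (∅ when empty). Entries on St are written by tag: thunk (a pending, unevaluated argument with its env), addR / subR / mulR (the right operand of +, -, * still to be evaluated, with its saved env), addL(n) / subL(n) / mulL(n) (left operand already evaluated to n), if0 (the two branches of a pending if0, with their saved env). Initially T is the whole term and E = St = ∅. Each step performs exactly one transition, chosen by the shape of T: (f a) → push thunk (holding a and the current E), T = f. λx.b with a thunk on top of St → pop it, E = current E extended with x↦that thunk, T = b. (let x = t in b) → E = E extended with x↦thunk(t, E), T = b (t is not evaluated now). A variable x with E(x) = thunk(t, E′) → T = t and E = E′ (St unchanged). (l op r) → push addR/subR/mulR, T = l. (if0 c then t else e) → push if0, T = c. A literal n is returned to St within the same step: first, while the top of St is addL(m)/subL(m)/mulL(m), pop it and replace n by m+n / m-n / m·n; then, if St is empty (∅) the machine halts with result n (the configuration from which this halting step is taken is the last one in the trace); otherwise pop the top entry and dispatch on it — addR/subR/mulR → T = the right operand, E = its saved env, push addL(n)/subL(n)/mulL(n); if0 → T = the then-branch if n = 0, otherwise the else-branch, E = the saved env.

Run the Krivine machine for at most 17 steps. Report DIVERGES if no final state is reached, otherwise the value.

step 0: <T=((λx. (x x)) (λx. (x x))), E=∅, St=∅>
step 1: <T=(λx. (x x)), E=∅, St=[thunk]>
step 2: <T=(x x), E={x↦thunk((λx. (x x)), ∅)}, St=∅>
step 3: <T=x, E={x↦thunk((λx. (x x)), ∅)}, St=[thunk]>
step 4: <T=(λx. (x x)), E=∅, St=[thunk]>
step 5: <T=(x x), E={x↦thunk(x, {x↦thunk((λx. (x x)), ∅)})}, St=∅>
step 6: <T=x, E={x↦thunk(x, {x↦thunk((λx. (x x)), ∅)})}, St=[thunk]>
step 7: <T=x, E={x↦thunk((λx. (x x)), ∅)}, St=[thunk]>
step 8: <T=(λx. (x x)), E=∅, St=[thunk]>
step 9: <T=(x x), E={x↦thunk(x, {x↦thunk(x, {x↦thunk((λx. (x x)), ∅)})})}, St=∅>
step 10: <T=x, E={x↦thunk(x, {x↦thunk(x, {x↦thunk((λx. (x x)), ∅)})})}, St=[thunk]>
step 11: <T=x, E={x↦thunk(x, {x↦thunk((λx. (x x)), ∅)})}, St=[thunk]>
step 12: <T=x, E={x↦thunk((λx. (x x)), ∅)}, St=[thunk]>
step 13: <T=(λx. (x x)), E=∅, St=[thunk]>
step 14: <T=(x x), E={x↦thunk(x, {x↦thunk(x, {x↦thunk(x, {x↦thunk((λx. (x x)), ∅)})})})}, St=∅>
step 15: <T=x, E={x↦thunk(x, {x↦thunk(x, {x↦thunk(x, {x↦thunk((λx. (x x)), ∅)})})})}, St=[thunk]>
step 16: <T=x, E={x↦thunk(x, {x↦thunk(x, {x↦thunk((λx. (x x)), ∅)})})}, St=[thunk]>
step 17: <T=x, E={x↦thunk(x, {x↦thunk((λx. (x x)), ∅)})}, St=[thunk]>
→ 17 transitions taken and the configuration is still not final: no result within 17 steps

Answer: DIVERGES (no final state within 17 steps)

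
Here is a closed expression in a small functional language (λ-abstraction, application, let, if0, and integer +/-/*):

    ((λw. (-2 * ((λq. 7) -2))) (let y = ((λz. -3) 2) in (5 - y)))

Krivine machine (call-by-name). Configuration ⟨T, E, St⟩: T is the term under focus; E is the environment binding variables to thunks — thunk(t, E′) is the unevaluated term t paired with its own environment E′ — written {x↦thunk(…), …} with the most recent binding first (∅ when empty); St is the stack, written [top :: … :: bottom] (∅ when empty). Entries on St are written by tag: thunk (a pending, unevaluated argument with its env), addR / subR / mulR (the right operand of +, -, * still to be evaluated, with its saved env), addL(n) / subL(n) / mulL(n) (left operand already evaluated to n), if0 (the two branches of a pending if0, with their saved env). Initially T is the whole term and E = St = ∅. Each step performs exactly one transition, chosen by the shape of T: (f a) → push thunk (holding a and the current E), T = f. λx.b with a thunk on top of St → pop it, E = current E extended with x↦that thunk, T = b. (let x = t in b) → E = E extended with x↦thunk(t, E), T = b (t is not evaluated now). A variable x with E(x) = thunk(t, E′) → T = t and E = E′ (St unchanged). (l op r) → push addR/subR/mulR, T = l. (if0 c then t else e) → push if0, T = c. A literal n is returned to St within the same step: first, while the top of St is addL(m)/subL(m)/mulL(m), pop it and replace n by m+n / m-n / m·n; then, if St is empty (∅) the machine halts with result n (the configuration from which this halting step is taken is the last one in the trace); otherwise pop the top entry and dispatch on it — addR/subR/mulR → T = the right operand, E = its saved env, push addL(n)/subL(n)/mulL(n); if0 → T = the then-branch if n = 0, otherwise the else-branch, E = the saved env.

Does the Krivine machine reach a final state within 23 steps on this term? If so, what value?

t=0: <T=((λw. (-2 * ((λq. 7) -2))) (let y = ((λz. -3) 2) in (5 - y))), E=∅, St=∅>
t=1: <T=(λw. (-2 * ((λq. 7) -2))), E=∅, St=[thunk]>
t=2: <T=(-2 * ((λq. 7) -2)), E={w↦thunk((let y = ((λz. -3) 2) in (5 - y)), ∅)}, St=∅>
t=3: <T=-2, E={w↦thunk((let y = ((λz. -3) 2) in (5 - y)), ∅)}, St=[mulR]>
t=4: <T=((λq. 7) -2), E={w↦thunk((let y = ((λz. -3) 2) in (5 - y)), ∅)}, St=[mulL(-2)]>
t=5: <T=(λq. 7), E={w↦thunk((let y = ((λz. -3) 2) in (5 - y)), ∅)}, St=[thunk :: mulL(-2)]>
t=6: <T=7, E={q↦thunk(-2, {w↦thunk((let y = ((λz. -3) 2) in (5 - y)), ∅)}), w↦thunk((let y = ((λz. -3) 2) in (5 - y)), ∅)}, St=[mulL(-2)]>
→ final value -14

Answer: -14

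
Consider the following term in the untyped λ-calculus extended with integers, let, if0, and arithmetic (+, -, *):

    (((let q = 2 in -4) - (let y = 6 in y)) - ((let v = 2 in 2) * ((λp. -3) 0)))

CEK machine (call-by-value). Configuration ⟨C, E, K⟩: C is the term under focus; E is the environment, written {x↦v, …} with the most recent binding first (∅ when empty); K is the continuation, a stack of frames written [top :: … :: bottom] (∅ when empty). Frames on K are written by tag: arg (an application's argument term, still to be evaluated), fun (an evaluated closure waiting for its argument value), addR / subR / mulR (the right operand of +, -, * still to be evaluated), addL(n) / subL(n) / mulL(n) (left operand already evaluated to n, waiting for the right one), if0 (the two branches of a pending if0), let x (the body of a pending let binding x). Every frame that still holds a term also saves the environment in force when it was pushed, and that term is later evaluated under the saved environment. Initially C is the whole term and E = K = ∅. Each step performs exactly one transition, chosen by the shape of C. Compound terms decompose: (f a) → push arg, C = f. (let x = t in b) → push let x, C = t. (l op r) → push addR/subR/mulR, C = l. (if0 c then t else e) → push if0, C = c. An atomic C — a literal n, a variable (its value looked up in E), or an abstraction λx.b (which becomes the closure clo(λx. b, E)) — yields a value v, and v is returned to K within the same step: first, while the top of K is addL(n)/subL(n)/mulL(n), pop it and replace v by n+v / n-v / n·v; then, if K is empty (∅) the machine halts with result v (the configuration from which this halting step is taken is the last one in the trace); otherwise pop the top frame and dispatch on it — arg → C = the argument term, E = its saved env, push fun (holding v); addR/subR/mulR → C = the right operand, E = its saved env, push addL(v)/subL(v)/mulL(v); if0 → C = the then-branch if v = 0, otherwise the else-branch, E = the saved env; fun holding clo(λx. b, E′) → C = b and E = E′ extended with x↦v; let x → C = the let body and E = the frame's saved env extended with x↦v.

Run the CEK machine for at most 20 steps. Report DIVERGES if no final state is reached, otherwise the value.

Answer: -4

Machine steps:
t=0: <C=(((let q = 2 in -4) - (let y = 6 in y)) - ((let v = 2 in 2) * ((λp. -3) 0))), E=∅, K=∅>
t=1: <C=((let q = 2 in -4) - (let y = 6 in y)), E=∅, K=[subR]>
t=2: <C=(let q = 2 in -4), E=∅, K=[subR :: subR]>
t=3: <C=2, E=∅, K=[let q :: subR :: subR]>
t=4: <C=-4, E={q↦2}, K=[subR :: subR]>
t=5: <C=(let y = 6 in y), E=∅, K=[subL(-4) :: subR]>
t=6: <C=6, E=∅, K=[let y :: subL(-4) :: subR]>
t=7: <C=y, E={y↦6}, K=[subL(-4) :: subR]>
t=8: <C=((let v = 2 in 2) * ((λp. -3) 0)), E=∅, K=[subL(-10)]>
t=9: <C=(let v = 2 in 2), E=∅, K=[mulR :: subL(-10)]>
t=10: <C=2, E=∅, K=[let v :: mulR :: subL(-10)]>
t=11: <C=2, E={v↦2}, K=[mulR :: subL(-10)]>
t=12: <C=((λp. -3) 0), E=∅, K=[mulL(2) :: subL(-10)]>
t=13: <C=(λp. -3), E=∅, K=[arg :: mulL(2) :: subL(-10)]>
t=14: <C=0, E=∅, K=[fun :: mulL(2) :: subL(-10)]>
t=15: <C=-3, E={p↦0}, K=[mulL(2) :: subL(-10)]>
→ final value -4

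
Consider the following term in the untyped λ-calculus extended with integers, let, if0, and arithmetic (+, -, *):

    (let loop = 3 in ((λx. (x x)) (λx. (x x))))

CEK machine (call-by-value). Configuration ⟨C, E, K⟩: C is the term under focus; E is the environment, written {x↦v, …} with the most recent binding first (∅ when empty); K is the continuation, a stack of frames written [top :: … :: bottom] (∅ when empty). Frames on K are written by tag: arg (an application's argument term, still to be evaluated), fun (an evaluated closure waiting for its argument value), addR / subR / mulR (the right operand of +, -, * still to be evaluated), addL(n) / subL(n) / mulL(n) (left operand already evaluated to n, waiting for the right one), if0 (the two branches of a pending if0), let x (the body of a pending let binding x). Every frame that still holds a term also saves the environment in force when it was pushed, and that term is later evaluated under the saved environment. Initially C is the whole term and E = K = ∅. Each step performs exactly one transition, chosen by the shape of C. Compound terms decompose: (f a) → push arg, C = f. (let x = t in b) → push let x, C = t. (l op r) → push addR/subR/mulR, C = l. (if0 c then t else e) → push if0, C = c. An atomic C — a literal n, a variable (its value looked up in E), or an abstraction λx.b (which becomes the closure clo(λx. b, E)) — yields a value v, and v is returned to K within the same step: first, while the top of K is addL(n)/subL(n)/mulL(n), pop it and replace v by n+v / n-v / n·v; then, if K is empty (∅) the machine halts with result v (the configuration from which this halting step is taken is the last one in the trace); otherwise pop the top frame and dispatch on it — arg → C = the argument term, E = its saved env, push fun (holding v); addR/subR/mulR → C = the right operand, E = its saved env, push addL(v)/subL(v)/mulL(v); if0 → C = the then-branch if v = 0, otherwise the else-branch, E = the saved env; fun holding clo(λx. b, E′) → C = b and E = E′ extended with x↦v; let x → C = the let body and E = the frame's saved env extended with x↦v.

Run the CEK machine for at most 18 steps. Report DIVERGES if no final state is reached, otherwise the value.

Answer: DIVERGES (no final state within 18 steps)

Execution trace:
0. ⟨C=(let loop = 3 in ((λx. (x x)) (λx. (x x)))); E=∅; K=∅⟩
1. ⟨C=3; E=∅; K=[let loop]⟩
2. ⟨C=((λx. (x x)) (λx. (x x))); E={loop↦3}; K=∅⟩
3. ⟨C=(λx. (x x)); E={loop↦3}; K=[arg]⟩
4. ⟨C=(λx. (x x)); E={loop↦3}; K=[fun]⟩
5. ⟨C=(x x); E={x↦clo(λx. (x x), {loop↦3}), loop↦3}; K=∅⟩
6. ⟨C=x; E={x↦clo(λx. (x x), {loop↦3}), loop↦3}; K=[arg]⟩
7. ⟨C=x; E={x↦clo(λx. (x x), {loop↦3}), loop↦3}; K=[fun]⟩
… configuration repeats with period 3 (steps 5–7 recur indefinitely) …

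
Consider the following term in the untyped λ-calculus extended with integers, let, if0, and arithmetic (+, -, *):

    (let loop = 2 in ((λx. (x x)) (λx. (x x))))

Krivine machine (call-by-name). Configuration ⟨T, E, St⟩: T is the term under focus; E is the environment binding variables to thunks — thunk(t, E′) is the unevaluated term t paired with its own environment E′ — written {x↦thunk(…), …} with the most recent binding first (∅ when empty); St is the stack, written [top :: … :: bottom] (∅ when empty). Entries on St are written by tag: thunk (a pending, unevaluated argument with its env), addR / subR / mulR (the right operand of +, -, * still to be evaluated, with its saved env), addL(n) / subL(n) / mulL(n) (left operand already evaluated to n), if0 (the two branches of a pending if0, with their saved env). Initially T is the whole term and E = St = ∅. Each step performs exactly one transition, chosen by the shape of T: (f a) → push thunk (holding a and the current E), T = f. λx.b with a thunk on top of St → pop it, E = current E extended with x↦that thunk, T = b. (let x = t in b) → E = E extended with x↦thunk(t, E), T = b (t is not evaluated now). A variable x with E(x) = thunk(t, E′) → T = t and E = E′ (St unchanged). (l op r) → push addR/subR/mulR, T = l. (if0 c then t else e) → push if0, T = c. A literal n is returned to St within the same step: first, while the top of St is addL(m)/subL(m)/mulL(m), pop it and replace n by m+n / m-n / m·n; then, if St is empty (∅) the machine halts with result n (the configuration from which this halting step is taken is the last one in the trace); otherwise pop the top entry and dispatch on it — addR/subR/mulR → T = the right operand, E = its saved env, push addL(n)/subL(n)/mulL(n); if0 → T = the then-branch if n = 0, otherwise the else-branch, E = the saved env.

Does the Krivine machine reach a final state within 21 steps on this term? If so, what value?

Answer: DIVERGES (no final state within 21 steps)

Machine steps:
[0] <T=(let loop = 2 in ((λx. (x x)) (λx. (x x)))), E=∅, St=∅>
[1] <T=((λx. (x x)) (λx. (x x))), E={loop↦thunk(2, ∅)}, St=∅>
[2] <T=(λx. (x x)), E={loop↦thunk(2, ∅)}, St=[thunk]>
[3] <T=(x x), E={x↦thunk((λx. (x x)), {loop↦thunk(2, ∅)}), loop↦thunk(2, ∅)}, St=∅>
[4] <T=x, E={x↦thunk((λx. (x x)), {loop↦thunk(2, ∅)}), loop↦thunk(2, ∅)}, St=[thunk]>
[5] <T=(λx. (x x)), E={loop↦thunk(2, ∅)}, St=[thunk]>
[6] <T=(x x), E={x↦thunk(x, {x↦thunk((λx. (x x)), {loop↦thunk(2, ∅)}), loop↦thunk(2, ∅)}), loop↦thunk(2, ∅)}, St=∅>
[7] <T=x, E={x↦thunk(x, {x↦thunk((λx. (x x)), {loop↦thunk(2, ∅)}), loop↦thunk(2, ∅)}), loop↦thunk(2, ∅)}, St=[thunk]>
[8] <T=x, E={x↦thunk((λx. (x x)), {loop↦thunk(2, ∅)}), loop↦thunk(2, ∅)}, St=[thunk]>
[9] <T=(λx. (x x)), E={loop↦thunk(2, ∅)}, St=[thunk]>
[10] <T=(x x), E={x↦thunk(x, {x↦thunk(x, {x↦thunk((λx. (x x)), {loop↦thunk(2, ∅)}), loop↦thunk(2, ∅)}), loop↦thunk(2, ∅)}), loop↦thunk(2, ∅)}, St=∅>
[11] <T=x, E={x↦thunk(x, {x↦thunk(x, {x↦thunk((λx. (x x)), {loop↦thunk(2, ∅)}), loop↦thunk(2, ∅)}), loop↦thunk(2, ∅)}), loop↦thunk(2, ∅)}, St=[thunk]>
[12] <T=x, E={x↦thunk(x, {x↦thunk((λx. (x x)), {loop↦thunk(2, ∅)}), loop↦thunk(2, ∅)}), loop↦thunk(2, ∅)}, St=[thunk]>
[13] <T=x, E={x↦thunk((λx. (x x)), {loop↦thunk(2, ∅)}), loop↦thunk(2, ∅)}, St=[thunk]>
[14] <T=(λx. (x x)), E={loop↦thunk(2, ∅)}, St=[thunk]>
[15] <T=(x x), E={x↦thunk(x, {x↦thunk(x, {x↦thunk(x, {x↦thunk((λx. (x x)), {loop↦thunk(2, ∅)}), loop↦thunk(2, ∅)}), loop↦thunk(2, ∅)}), loop↦thunk(2, ∅)}), loop↦thunk(2, ∅)}, St=∅>
[16] <T=x, E={x↦thunk(x, {x↦thunk(x, {x↦thunk(x, {x↦thunk((λx. (x x)), {loop↦thunk(2, ∅)}), loop↦thunk(2, ∅)}), loop↦thunk(2, ∅)}), loop↦thunk(2, ∅)}), loop↦thunk(2, ∅)}, St=[thunk]>
[17] <T=x, E={x↦thunk(x, {x↦thunk(x, {x↦thunk((λx. (x x)), {loop↦thunk(2, ∅)}), loop↦thunk(2, ∅)}), loop↦thunk(2, ∅)}), loop↦thunk(2, ∅)}, St=[thunk]>
[18] <T=x, E={x↦thunk(x, {x↦thunk((λx. (x x)), {loop↦thunk(2, ∅)}), loop↦thunk(2, ∅)}), loop↦thunk(2, ∅)}, St=[thunk]>
[19] <T=x, E={x↦thunk((λx. (x x)), {loop↦thunk(2, ∅)}), loop↦thunk(2, ∅)}, St=[thunk]>
[20] <T=(λx. (x x)), E={loop↦thunk(2, ∅)}, St=[thunk]>
[21] <T=(x x), E={x↦thunk(x, {x↦thunk(x, {x↦thunk(x, {x↦thunk(x, {x↦thunk((λx. (x x)), {loop↦thunk(2, ∅)}), loop↦thunk(2, ∅)}), loop↦thunk(2, ∅)}), loop↦thunk(2, ∅)}), loop↦thunk(2, ∅)}), loop↦thunk(2, ∅)}, St=∅>
→ 21 transitions taken and the configuration is still not final: no result within 21 steps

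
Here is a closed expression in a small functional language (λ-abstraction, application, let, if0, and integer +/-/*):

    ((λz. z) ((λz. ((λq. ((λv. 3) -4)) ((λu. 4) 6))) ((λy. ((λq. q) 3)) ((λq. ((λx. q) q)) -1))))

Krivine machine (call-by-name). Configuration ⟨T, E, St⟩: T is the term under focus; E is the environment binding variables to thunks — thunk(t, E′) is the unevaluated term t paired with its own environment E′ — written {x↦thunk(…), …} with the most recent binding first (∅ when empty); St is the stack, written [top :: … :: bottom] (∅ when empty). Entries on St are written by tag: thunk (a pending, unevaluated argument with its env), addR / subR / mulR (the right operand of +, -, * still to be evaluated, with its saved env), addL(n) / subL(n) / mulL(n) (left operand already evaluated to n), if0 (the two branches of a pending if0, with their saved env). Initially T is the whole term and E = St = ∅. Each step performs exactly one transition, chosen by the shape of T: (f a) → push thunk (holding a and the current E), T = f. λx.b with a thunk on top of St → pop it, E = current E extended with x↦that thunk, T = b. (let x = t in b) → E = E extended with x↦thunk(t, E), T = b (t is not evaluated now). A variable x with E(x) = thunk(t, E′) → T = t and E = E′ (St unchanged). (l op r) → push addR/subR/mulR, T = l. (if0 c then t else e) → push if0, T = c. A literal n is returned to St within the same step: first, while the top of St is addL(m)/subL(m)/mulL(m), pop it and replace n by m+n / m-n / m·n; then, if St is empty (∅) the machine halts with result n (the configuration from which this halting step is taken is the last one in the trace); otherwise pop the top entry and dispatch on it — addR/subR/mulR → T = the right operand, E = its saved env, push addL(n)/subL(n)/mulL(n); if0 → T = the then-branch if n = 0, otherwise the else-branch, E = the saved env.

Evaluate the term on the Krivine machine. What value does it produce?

step 0: [T=((λz. z) ((λz. ((λq. ((λv. 3) -4)) ((λu. 4) 6))) ((λy. ((λq. q) 3)) ((λq. ((λx. q) q)) -1)))) | E=∅ | St=∅]
step 1: [T=(λz. z) | E=∅ | St=[thunk]]
step 2: [T=z | E={z↦thunk(((λz. ((λq. ((λv. 3) -4)) ((λu. 4) 6))) ((λy. ((λq. q) 3)) ((λq. ((λx. q) q)) -1))), ∅)} | St=∅]
step 3: [T=((λz. ((λq. ((λv. 3) -4)) ((λu. 4) 6))) ((λy. ((λq. q) 3)) ((λq. ((λx. q) q)) -1))) | E=∅ | St=∅]
step 4: [T=(λz. ((λq. ((λv. 3) -4)) ((λu. 4) 6))) | E=∅ | St=[thunk]]
step 5: [T=((λq. ((λv. 3) -4)) ((λu. 4) 6)) | E={z↦thunk(((λy. ((λq. q) 3)) ((λq. ((λx. q) q)) -1)), ∅)} | St=∅]
step 6: [T=(λq. ((λv. 3) -4)) | E={z↦thunk(((λy. ((λq. q) 3)) ((λq. ((λx. q) q)) -1)), ∅)} | St=[thunk]]
step 7: [T=((λv. 3) -4) | E={q↦thunk(((λu. 4) 6), {z↦thunk(((λy. ((λq. q) 3)) ((λq. ((λx. q) q)) -1)), ∅)}), z↦thunk(((λy. ((λq. q) 3)) ((λq. ((λx. q) q)) -1)), ∅)} | St=∅]
step 8: [T=(λv. 3) | E={q↦thunk(((λu. 4) 6), {z↦thunk(((λy. ((λq. q) 3)) ((λq. ((λx. q) q)) -1)), ∅)}), z↦thunk(((λy. ((λq. q) 3)) ((λq. ((λx. q) q)) -1)), ∅)} | St=[thunk]]
step 9: [T=3 | E={v↦thunk(-4, {q↦thunk(((λu. 4) 6), {z↦thunk(((λy. ((λq. q) 3)) ((λq. ((λx. q) q)) -1)), ∅)}), z↦thunk(((λy. ((λq. q) 3)) ((λq. ((λx. q) q)) -1)), ∅)}), q↦thunk(((λu. 4) 6), {z↦thunk(((λy. ((λq. q) 3)) ((λq. ((λx. q) q)) -1)), ∅)}), z↦thunk(((λy. ((λq. q) 3)) ((λq. ((λx. q) q)) -1)), ∅)} | St=∅]
→ final value 3

Answer: 3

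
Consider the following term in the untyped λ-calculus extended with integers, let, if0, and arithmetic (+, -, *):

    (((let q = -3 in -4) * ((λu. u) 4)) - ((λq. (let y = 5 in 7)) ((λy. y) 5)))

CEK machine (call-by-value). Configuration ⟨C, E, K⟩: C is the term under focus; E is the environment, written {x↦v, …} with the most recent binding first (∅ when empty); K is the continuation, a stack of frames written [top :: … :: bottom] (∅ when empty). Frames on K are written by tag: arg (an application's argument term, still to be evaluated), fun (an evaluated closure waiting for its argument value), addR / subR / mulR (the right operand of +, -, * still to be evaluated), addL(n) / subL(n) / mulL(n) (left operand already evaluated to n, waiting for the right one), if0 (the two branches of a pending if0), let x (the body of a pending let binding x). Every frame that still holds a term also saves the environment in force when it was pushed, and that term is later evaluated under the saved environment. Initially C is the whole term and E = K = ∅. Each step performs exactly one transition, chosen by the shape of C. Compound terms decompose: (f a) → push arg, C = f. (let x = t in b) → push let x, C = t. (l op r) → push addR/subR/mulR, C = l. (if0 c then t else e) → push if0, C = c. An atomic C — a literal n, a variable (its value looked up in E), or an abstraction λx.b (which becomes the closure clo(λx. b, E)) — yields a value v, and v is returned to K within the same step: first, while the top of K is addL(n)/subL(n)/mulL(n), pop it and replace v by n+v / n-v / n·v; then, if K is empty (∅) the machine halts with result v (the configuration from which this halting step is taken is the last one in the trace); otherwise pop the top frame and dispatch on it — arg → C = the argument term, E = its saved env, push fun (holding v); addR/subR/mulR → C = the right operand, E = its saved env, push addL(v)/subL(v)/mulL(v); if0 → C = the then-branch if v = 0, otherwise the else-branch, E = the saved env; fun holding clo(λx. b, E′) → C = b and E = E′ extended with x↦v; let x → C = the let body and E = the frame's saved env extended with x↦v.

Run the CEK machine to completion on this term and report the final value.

Answer: -23

Machine steps:
step 0: <C=(((let q = -3 in -4) * ((λu. u) 4)) - ((λq. (let y = 5 in 7)) ((λy. y) 5))), E=∅, K=∅>
step 1: <C=((let q = -3 in -4) * ((λu. u) 4)), E=∅, K=[subR]>
step 2: <C=(let q = -3 in -4), E=∅, K=[mulR :: subR]>
step 3: <C=-3, E=∅, K=[let q :: mulR :: subR]>
step 4: <C=-4, E={q↦-3}, K=[mulR :: subR]>
step 5: <C=((λu. u) 4), E=∅, K=[mulL(-4) :: subR]>
step 6: <C=(λu. u), E=∅, K=[arg :: mulL(-4) :: subR]>
step 7: <C=4, E=∅, K=[fun :: mulL(-4) :: subR]>
step 8: <C=u, E={u↦4}, K=[mulL(-4) :: subR]>
step 9: <C=((λq. (let y = 5 in 7)) ((λy. y) 5)), E=∅, K=[subL(-16)]>
step 10: <C=(λq. (let y = 5 in 7)), E=∅, K=[arg :: subL(-16)]>
step 11: <C=((λy. y) 5), E=∅, K=[fun :: subL(-16)]>
step 12: <C=(λy. y), E=∅, K=[arg :: fun :: subL(-16)]>
step 13: <C=5, E=∅, K=[fun :: fun :: subL(-16)]>
step 14: <C=y, E={y↦5}, K=[fun :: subL(-16)]>
step 15: <C=(let y = 5 in 7), E={q↦5}, K=[subL(-16)]>
step 16: <C=5, E={q↦5}, K=[let y :: subL(-16)]>
step 17: <C=7, E={y↦5, q↦5}, K=[subL(-16)]>
→ final value -23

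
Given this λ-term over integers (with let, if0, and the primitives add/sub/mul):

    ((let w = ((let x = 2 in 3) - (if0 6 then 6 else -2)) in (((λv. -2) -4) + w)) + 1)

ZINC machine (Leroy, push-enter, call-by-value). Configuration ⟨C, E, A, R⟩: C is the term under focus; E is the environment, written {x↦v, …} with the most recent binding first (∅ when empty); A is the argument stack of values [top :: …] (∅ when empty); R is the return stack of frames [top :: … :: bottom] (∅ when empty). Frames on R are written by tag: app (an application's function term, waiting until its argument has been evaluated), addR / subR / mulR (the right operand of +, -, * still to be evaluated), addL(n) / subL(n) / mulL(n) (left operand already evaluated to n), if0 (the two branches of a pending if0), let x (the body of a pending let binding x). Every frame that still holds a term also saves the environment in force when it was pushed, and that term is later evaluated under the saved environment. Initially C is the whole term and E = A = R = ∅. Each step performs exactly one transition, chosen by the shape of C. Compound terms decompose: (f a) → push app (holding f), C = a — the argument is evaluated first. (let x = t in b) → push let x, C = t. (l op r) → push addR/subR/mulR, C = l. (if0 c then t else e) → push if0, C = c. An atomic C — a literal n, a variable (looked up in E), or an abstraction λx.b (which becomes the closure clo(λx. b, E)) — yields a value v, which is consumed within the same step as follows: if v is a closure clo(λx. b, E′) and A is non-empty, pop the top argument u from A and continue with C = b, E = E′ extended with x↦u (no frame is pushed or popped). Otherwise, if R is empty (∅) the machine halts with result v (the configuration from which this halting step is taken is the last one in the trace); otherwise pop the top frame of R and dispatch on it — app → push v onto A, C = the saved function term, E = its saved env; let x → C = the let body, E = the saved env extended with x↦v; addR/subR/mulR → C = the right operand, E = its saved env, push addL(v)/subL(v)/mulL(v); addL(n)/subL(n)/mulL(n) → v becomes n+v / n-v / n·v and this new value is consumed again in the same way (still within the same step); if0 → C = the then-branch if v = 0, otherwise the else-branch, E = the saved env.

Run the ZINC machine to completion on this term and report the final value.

t=0: [C=((let w = ((let x = 2 in 3) - (if0 6 then 6 else -2)) in (((λv. -2) -4) + w)) + 1) | E=∅ | A=∅ | R=∅]
t=1: [C=(let w = ((let x = 2 in 3) - (if0 6 then 6 else -2)) in (((λv. -2) -4) + w)) | E=∅ | A=∅ | R=[addR]]
t=2: [C=((let x = 2 in 3) - (if0 6 then 6 else -2)) | E=∅ | A=∅ | R=[let w :: addR]]
t=3: [C=(let x = 2 in 3) | E=∅ | A=∅ | R=[subR :: let w :: addR]]
t=4: [C=2 | E=∅ | A=∅ | R=[let x :: subR :: let w :: addR]]
t=5: [C=3 | E={x↦2} | A=∅ | R=[subR :: let w :: addR]]
t=6: [C=(if0 6 then 6 else -2) | E=∅ | A=∅ | R=[subL(3) :: let w :: addR]]
t=7: [C=6 | E=∅ | A=∅ | R=[if0 :: subL(3) :: let w :: addR]]
t=8: [C=-2 | E=∅ | A=∅ | R=[subL(3) :: let w :: addR]]
t=9: [C=(((λv. -2) -4) + w) | E={w↦5} | A=∅ | R=[addR]]
t=10: [C=((λv. -2) -4) | E={w↦5} | A=∅ | R=[addR :: addR]]
t=11: [C=-4 | E={w↦5} | A=∅ | R=[app :: addR :: addR]]
t=12: [C=(λv. -2) | E={w↦5} | A=[-4] | R=[addR :: addR]]
t=13: [C=-2 | E={v↦-4, w↦5} | A=∅ | R=[addR :: addR]]
t=14: [C=w | E={w↦5} | A=∅ | R=[addL(-2) :: addR]]
t=15: [C=1 | E=∅ | A=∅ | R=[addL(3)]]
→ final value 4

Answer: 4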